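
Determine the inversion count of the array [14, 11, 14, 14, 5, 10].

Finding inversions in [14, 11, 14, 14, 5, 10]:

(0, 1): arr[0]=14 > arr[1]=11
(0, 4): arr[0]=14 > arr[4]=5
(0, 5): arr[0]=14 > arr[5]=10
(1, 4): arr[1]=11 > arr[4]=5
(1, 5): arr[1]=11 > arr[5]=10
(2, 4): arr[2]=14 > arr[4]=5
(2, 5): arr[2]=14 > arr[5]=10
(3, 4): arr[3]=14 > arr[4]=5
(3, 5): arr[3]=14 > arr[5]=10

Total inversions: 9

The array has 9 inversion(s): (0,1), (0,4), (0,5), (1,4), (1,5), (2,4), (2,5), (3,4), (3,5). Each pair (i,j) satisfies i < j and arr[i] > arr[j].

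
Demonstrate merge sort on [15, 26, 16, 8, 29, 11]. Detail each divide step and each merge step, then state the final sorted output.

Merge sort trace:

Split: [15, 26, 16, 8, 29, 11] -> [15, 26, 16] and [8, 29, 11]
  Split: [15, 26, 16] -> [15] and [26, 16]
    Split: [26, 16] -> [26] and [16]
    Merge: [26] + [16] -> [16, 26]
  Merge: [15] + [16, 26] -> [15, 16, 26]
  Split: [8, 29, 11] -> [8] and [29, 11]
    Split: [29, 11] -> [29] and [11]
    Merge: [29] + [11] -> [11, 29]
  Merge: [8] + [11, 29] -> [8, 11, 29]
Merge: [15, 16, 26] + [8, 11, 29] -> [8, 11, 15, 16, 26, 29]

Final sorted array: [8, 11, 15, 16, 26, 29]

The merge sort proceeds by recursively splitting the array and merging sorted halves.
After all merges, the sorted array is [8, 11, 15, 16, 26, 29].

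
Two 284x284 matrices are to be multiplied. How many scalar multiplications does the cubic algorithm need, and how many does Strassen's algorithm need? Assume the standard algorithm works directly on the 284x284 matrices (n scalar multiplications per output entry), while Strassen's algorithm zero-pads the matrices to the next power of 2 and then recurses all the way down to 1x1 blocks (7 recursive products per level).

Matrix multiplication for 284x284 matrices:

Strassen's algorithm requires power-of-2 dimensions. Pad 284x284 to 512x512 (next power of 2).

Standard algorithm: 284^3 = 22906304 multiplications
Strassen's algorithm: 7^(log2(512)) = 7^9 = 40353607 multiplications
Difference: 22906304 - 40353607 = -17447303 (Strassen uses MORE here due to padding overhead — for small or just-over-power-of-2 n, padding can outweigh the per-level savings)

Standard: 22906304 multiplications (284^3). Strassen: 40353607 multiplications (7^9, after padding to 512x512). Strassen reduces 8 recursive multiplications to 7 at each level.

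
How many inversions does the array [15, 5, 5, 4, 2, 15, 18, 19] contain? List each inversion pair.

Finding inversions in [15, 5, 5, 4, 2, 15, 18, 19]:

(0, 1): arr[0]=15 > arr[1]=5
(0, 2): arr[0]=15 > arr[2]=5
(0, 3): arr[0]=15 > arr[3]=4
(0, 4): arr[0]=15 > arr[4]=2
(1, 3): arr[1]=5 > arr[3]=4
(1, 4): arr[1]=5 > arr[4]=2
(2, 3): arr[2]=5 > arr[3]=4
(2, 4): arr[2]=5 > arr[4]=2
(3, 4): arr[3]=4 > arr[4]=2

Total inversions: 9

The array has 9 inversion(s): (0,1), (0,2), (0,3), (0,4), (1,3), (1,4), (2,3), (2,4), (3,4). Each pair (i,j) satisfies i < j and arr[i] > arr[j].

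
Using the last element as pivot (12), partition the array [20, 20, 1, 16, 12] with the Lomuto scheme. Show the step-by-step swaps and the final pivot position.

Lomuto partition with pivot = 12:

Initial array: [20, 20, 1, 16, 12]

arr[0]=20 > 12: no swap
arr[1]=20 > 12: no swap
arr[2]=1 <= 12: swap with position 0, array becomes [1, 20, 20, 16, 12]
arr[3]=16 > 12: no swap

Place pivot at position 1: [1, 12, 20, 16, 20]
Pivot position: 1

After partitioning with pivot 12, the array becomes [1, 12, 20, 16, 20]. The pivot is placed at index 1. All elements to the left of the pivot are <= 12, and all elements to the right are > 12.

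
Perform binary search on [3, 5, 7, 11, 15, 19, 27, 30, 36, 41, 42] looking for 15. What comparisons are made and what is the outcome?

Binary search for 15 in [3, 5, 7, 11, 15, 19, 27, 30, 36, 41, 42]:

lo=0, hi=10, mid=5, arr[mid]=19 -> 19 > 15, search left half
lo=0, hi=4, mid=2, arr[mid]=7 -> 7 < 15, search right half
lo=3, hi=4, mid=3, arr[mid]=11 -> 11 < 15, search right half
lo=4, hi=4, mid=4, arr[mid]=15 -> Found target at index 4!

Binary search finds 15 at index 4 after 4 comparisons. The search repeatedly halves the search space by comparing with the middle element.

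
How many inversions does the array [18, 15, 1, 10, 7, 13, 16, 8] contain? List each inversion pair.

Finding inversions in [18, 15, 1, 10, 7, 13, 16, 8]:

(0, 1): arr[0]=18 > arr[1]=15
(0, 2): arr[0]=18 > arr[2]=1
(0, 3): arr[0]=18 > arr[3]=10
(0, 4): arr[0]=18 > arr[4]=7
(0, 5): arr[0]=18 > arr[5]=13
(0, 6): arr[0]=18 > arr[6]=16
(0, 7): arr[0]=18 > arr[7]=8
(1, 2): arr[1]=15 > arr[2]=1
(1, 3): arr[1]=15 > arr[3]=10
(1, 4): arr[1]=15 > arr[4]=7
(1, 5): arr[1]=15 > arr[5]=13
(1, 7): arr[1]=15 > arr[7]=8
(3, 4): arr[3]=10 > arr[4]=7
(3, 7): arr[3]=10 > arr[7]=8
(5, 7): arr[5]=13 > arr[7]=8
(6, 7): arr[6]=16 > arr[7]=8

Total inversions: 16

The array has 16 inversion(s): (0,1), (0,2), (0,3), (0,4), (0,5), (0,6), (0,7), (1,2), (1,3), (1,4), (1,5), (1,7), (3,4), (3,7), (5,7), (6,7). Each pair (i,j) satisfies i < j and arr[i] > arr[j].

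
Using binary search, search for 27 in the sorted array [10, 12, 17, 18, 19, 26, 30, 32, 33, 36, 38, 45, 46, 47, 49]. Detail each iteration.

Binary search for 27 in [10, 12, 17, 18, 19, 26, 30, 32, 33, 36, 38, 45, 46, 47, 49]:

lo=0, hi=14, mid=7, arr[mid]=32 -> 32 > 27, search left half
lo=0, hi=6, mid=3, arr[mid]=18 -> 18 < 27, search right half
lo=4, hi=6, mid=5, arr[mid]=26 -> 26 < 27, search right half
lo=6, hi=6, mid=6, arr[mid]=30 -> 30 > 27, search left half
lo=6 > hi=5, target 27 not found

Binary search determines that 27 is not in the array after 4 comparisons. The search space was exhausted without finding the target.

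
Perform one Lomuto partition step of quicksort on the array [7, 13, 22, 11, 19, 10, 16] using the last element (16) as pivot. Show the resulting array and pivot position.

Lomuto partition with pivot = 16:

Initial array: [7, 13, 22, 11, 19, 10, 16]

arr[0]=7 <= 16: swap with position 0, array becomes [7, 13, 22, 11, 19, 10, 16]
arr[1]=13 <= 16: swap with position 1, array becomes [7, 13, 22, 11, 19, 10, 16]
arr[2]=22 > 16: no swap
arr[3]=11 <= 16: swap with position 2, array becomes [7, 13, 11, 22, 19, 10, 16]
arr[4]=19 > 16: no swap
arr[5]=10 <= 16: swap with position 3, array becomes [7, 13, 11, 10, 19, 22, 16]

Place pivot at position 4: [7, 13, 11, 10, 16, 22, 19]
Pivot position: 4

After partitioning with pivot 16, the array becomes [7, 13, 11, 10, 16, 22, 19]. The pivot is placed at index 4. All elements to the left of the pivot are <= 16, and all elements to the right are > 16.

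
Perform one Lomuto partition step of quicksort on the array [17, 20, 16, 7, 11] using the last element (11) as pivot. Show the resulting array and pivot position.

Lomuto partition with pivot = 11:

Initial array: [17, 20, 16, 7, 11]

arr[0]=17 > 11: no swap
arr[1]=20 > 11: no swap
arr[2]=16 > 11: no swap
arr[3]=7 <= 11: swap with position 0, array becomes [7, 20, 16, 17, 11]

Place pivot at position 1: [7, 11, 16, 17, 20]
Pivot position: 1

After partitioning with pivot 11, the array becomes [7, 11, 16, 17, 20]. The pivot is placed at index 1. All elements to the left of the pivot are <= 11, and all elements to the right are > 11.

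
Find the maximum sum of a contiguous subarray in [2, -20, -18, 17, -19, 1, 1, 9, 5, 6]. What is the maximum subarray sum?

Using Kadane's algorithm on [2, -20, -18, 17, -19, 1, 1, 9, 5, 6]:

Scanning through the array:
Position 1 (value -20): max_ending_here = -18, max_so_far = 2
Position 2 (value -18): max_ending_here = -18, max_so_far = 2
Position 3 (value 17): max_ending_here = 17, max_so_far = 17
Position 4 (value -19): max_ending_here = -2, max_so_far = 17
Position 5 (value 1): max_ending_here = 1, max_so_far = 17
Position 6 (value 1): max_ending_here = 2, max_so_far = 17
Position 7 (value 9): max_ending_here = 11, max_so_far = 17
Position 8 (value 5): max_ending_here = 16, max_so_far = 17
Position 9 (value 6): max_ending_here = 22, max_so_far = 22

Maximum subarray: [1, 1, 9, 5, 6]
Maximum sum: 22

The maximum subarray is [1, 1, 9, 5, 6] with sum 22. This subarray runs from index 5 to index 9.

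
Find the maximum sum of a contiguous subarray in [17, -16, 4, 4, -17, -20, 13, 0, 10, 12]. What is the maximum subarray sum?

Using Kadane's algorithm on [17, -16, 4, 4, -17, -20, 13, 0, 10, 12]:

Scanning through the array:
Position 1 (value -16): max_ending_here = 1, max_so_far = 17
Position 2 (value 4): max_ending_here = 5, max_so_far = 17
Position 3 (value 4): max_ending_here = 9, max_so_far = 17
Position 4 (value -17): max_ending_here = -8, max_so_far = 17
Position 5 (value -20): max_ending_here = -20, max_so_far = 17
Position 6 (value 13): max_ending_here = 13, max_so_far = 17
Position 7 (value 0): max_ending_here = 13, max_so_far = 17
Position 8 (value 10): max_ending_here = 23, max_so_far = 23
Position 9 (value 12): max_ending_here = 35, max_so_far = 35

Maximum subarray: [13, 0, 10, 12]
Maximum sum: 35

The maximum subarray is [13, 0, 10, 12] with sum 35. This subarray runs from index 6 to index 9.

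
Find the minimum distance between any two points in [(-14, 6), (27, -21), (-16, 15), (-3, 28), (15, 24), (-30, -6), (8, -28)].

Computing all pairwise distances among 7 points:

d((-14, 6), (27, -21)) = 49.0918
d((-14, 6), (-16, 15)) = 9.2195 <-- minimum
d((-14, 6), (-3, 28)) = 24.5967
d((-14, 6), (15, 24)) = 34.1321
d((-14, 6), (-30, -6)) = 20.0
d((-14, 6), (8, -28)) = 40.4969
d((27, -21), (-16, 15)) = 56.0803
d((27, -21), (-3, 28)) = 57.4543
d((27, -21), (15, 24)) = 46.5725
d((27, -21), (-30, -6)) = 58.9406
d((27, -21), (8, -28)) = 20.2485
d((-16, 15), (-3, 28)) = 18.3848
d((-16, 15), (15, 24)) = 32.28
d((-16, 15), (-30, -6)) = 25.2389
d((-16, 15), (8, -28)) = 49.2443
d((-3, 28), (15, 24)) = 18.4391
d((-3, 28), (-30, -6)) = 43.4166
d((-3, 28), (8, -28)) = 57.0701
d((15, 24), (-30, -6)) = 54.0833
d((15, 24), (8, -28)) = 52.469
d((-30, -6), (8, -28)) = 43.909

Closest pair: (-14, 6) and (-16, 15) with distance 9.2195

The closest pair is (-14, 6) and (-16, 15) with Euclidean distance 9.2195. For 7 points, brute-force pairwise comparison is shown above. For large n, the divide-and-conquer algorithm (sort by x, recurse on halves, check the dividing strip) achieves O(n log n).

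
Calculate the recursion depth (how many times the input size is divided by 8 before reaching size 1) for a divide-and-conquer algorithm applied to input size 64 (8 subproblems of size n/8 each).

For divide and conquer with division factor 8:

Problem sizes at each level:
Level 0: 64
Level 1: 8
Level 2: 1

The root is level 0 and the size-1 base case is level 2 (the tree spans levels 0 through 2, i.e. 3 levels counting the root), so the depth is the number of divisions: log_8(64) = 2

The recursion tree depth is log_8(64) = 2. At each level, the problem size is divided by 8, so it takes 2 divisions to reduce to a base case of size 1. The algorithm makes 8 recursive calls at each level.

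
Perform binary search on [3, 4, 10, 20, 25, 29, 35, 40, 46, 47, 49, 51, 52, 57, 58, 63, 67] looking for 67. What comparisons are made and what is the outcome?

Binary search for 67 in [3, 4, 10, 20, 25, 29, 35, 40, 46, 47, 49, 51, 52, 57, 58, 63, 67]:

lo=0, hi=16, mid=8, arr[mid]=46 -> 46 < 67, search right half
lo=9, hi=16, mid=12, arr[mid]=52 -> 52 < 67, search right half
lo=13, hi=16, mid=14, arr[mid]=58 -> 58 < 67, search right half
lo=15, hi=16, mid=15, arr[mid]=63 -> 63 < 67, search right half
lo=16, hi=16, mid=16, arr[mid]=67 -> Found target at index 16!

Binary search finds 67 at index 16 after 5 comparisons. The search repeatedly halves the search space by comparing with the middle element.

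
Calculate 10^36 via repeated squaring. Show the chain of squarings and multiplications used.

Computing 10^36 by squaring (build up from 10^1; each line after the first costs one multiplication):

10^1 = 10
10^2 = (10^1)^2 = 10^2 = 100
10^4 = (10^2)^2 = 100^2 = 10000
10^8 = (10^4)^2 = 10000^2 = 100000000
10^9 = 10 * 10^8 = 10 * 100000000 = 1000000000
10^18 = (10^9)^2 = 1000000000^2 = 1000000000000000000
10^36 = (10^18)^2 = 1000000000000000000^2 = 1000000000000000000000000000000000000

Result: 1000000000000000000000000000000000000
Multiplications needed: 6 (6 lines after 10^1)

10^36 = 1000000000000000000000000000000000000. Using exponentiation by squaring, this requires 6 multiplications. The key idea: if the exponent is even, square the half-power; if odd, multiply by the base once.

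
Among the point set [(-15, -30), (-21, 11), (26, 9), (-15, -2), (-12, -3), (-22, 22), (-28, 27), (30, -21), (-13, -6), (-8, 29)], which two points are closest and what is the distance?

Computing all pairwise distances among 10 points:

d((-15, -30), (-21, 11)) = 41.4367
d((-15, -30), (26, 9)) = 56.5862
d((-15, -30), (-15, -2)) = 28.0
d((-15, -30), (-12, -3)) = 27.1662
d((-15, -30), (-22, 22)) = 52.469
d((-15, -30), (-28, 27)) = 58.4637
d((-15, -30), (30, -21)) = 45.8912
d((-15, -30), (-13, -6)) = 24.0832
d((-15, -30), (-8, 29)) = 59.4138
d((-21, 11), (26, 9)) = 47.0425
d((-21, 11), (-15, -2)) = 14.3178
d((-21, 11), (-12, -3)) = 16.6433
d((-21, 11), (-22, 22)) = 11.0454
d((-21, 11), (-28, 27)) = 17.4642
d((-21, 11), (30, -21)) = 60.208
d((-21, 11), (-13, -6)) = 18.7883
d((-21, 11), (-8, 29)) = 22.2036
d((26, 9), (-15, -2)) = 42.45
d((26, 9), (-12, -3)) = 39.8497
d((26, 9), (-22, 22)) = 49.7293
d((26, 9), (-28, 27)) = 56.921
d((26, 9), (30, -21)) = 30.2655
d((26, 9), (-13, -6)) = 41.7852
d((26, 9), (-8, 29)) = 39.4462
d((-15, -2), (-12, -3)) = 3.1623 <-- minimum
d((-15, -2), (-22, 22)) = 25.0
d((-15, -2), (-28, 27)) = 31.7805
d((-15, -2), (30, -21)) = 48.8467
d((-15, -2), (-13, -6)) = 4.4721
d((-15, -2), (-8, 29)) = 31.7805
d((-12, -3), (-22, 22)) = 26.9258
d((-12, -3), (-28, 27)) = 34.0
d((-12, -3), (30, -21)) = 45.6946
d((-12, -3), (-13, -6)) = 3.1623 <-- minimum
d((-12, -3), (-8, 29)) = 32.249
d((-22, 22), (-28, 27)) = 7.8102
d((-22, 22), (30, -21)) = 67.4759
d((-22, 22), (-13, -6)) = 29.4109
d((-22, 22), (-8, 29)) = 15.6525
d((-28, 27), (30, -21)) = 75.2861
d((-28, 27), (-13, -6)) = 36.2491
d((-28, 27), (-8, 29)) = 20.0998
d((30, -21), (-13, -6)) = 45.5412
d((30, -21), (-8, 29)) = 62.8013
d((-13, -6), (-8, 29)) = 35.3553

Minimum distance: 3.1623 (tie among 2 pairs: (-15, -2) and (-12, -3); (-12, -3) and (-13, -6))

The minimum Euclidean distance is 3.1623. There is a tie: 2 pairs achieve this minimum — (-15, -2) and (-12, -3); (-12, -3) and (-13, -6). Any of these is a valid closest pair. For 10 points, brute-force pairwise comparison is shown above. For large n, the divide-and-conquer algorithm (sort by x, recurse on halves, check the dividing strip) achieves O(n log n).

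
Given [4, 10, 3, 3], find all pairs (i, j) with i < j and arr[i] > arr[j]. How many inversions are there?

Finding inversions in [4, 10, 3, 3]:

(0, 2): arr[0]=4 > arr[2]=3
(0, 3): arr[0]=4 > arr[3]=3
(1, 2): arr[1]=10 > arr[2]=3
(1, 3): arr[1]=10 > arr[3]=3

Total inversions: 4

The array has 4 inversion(s): (0,2), (0,3), (1,2), (1,3). Each pair (i,j) satisfies i < j and arr[i] > arr[j].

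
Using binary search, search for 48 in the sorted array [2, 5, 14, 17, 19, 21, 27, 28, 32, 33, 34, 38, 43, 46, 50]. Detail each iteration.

Binary search for 48 in [2, 5, 14, 17, 19, 21, 27, 28, 32, 33, 34, 38, 43, 46, 50]:

lo=0, hi=14, mid=7, arr[mid]=28 -> 28 < 48, search right half
lo=8, hi=14, mid=11, arr[mid]=38 -> 38 < 48, search right half
lo=12, hi=14, mid=13, arr[mid]=46 -> 46 < 48, search right half
lo=14, hi=14, mid=14, arr[mid]=50 -> 50 > 48, search left half
lo=14 > hi=13, target 48 not found

Binary search determines that 48 is not in the array after 4 comparisons. The search space was exhausted without finding the target.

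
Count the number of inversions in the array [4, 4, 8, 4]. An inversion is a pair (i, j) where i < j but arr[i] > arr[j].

Finding inversions in [4, 4, 8, 4]:

(2, 3): arr[2]=8 > arr[3]=4

Total inversions: 1

The array has 1 inversion(s): (2,3). Each pair (i,j) satisfies i < j and arr[i] > arr[j].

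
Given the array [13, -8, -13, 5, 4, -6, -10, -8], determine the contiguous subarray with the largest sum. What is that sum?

Using Kadane's algorithm on [13, -8, -13, 5, 4, -6, -10, -8]:

Scanning through the array:
Position 1 (value -8): max_ending_here = 5, max_so_far = 13
Position 2 (value -13): max_ending_here = -8, max_so_far = 13
Position 3 (value 5): max_ending_here = 5, max_so_far = 13
Position 4 (value 4): max_ending_here = 9, max_so_far = 13
Position 5 (value -6): max_ending_here = 3, max_so_far = 13
Position 6 (value -10): max_ending_here = -7, max_so_far = 13
Position 7 (value -8): max_ending_here = -8, max_so_far = 13

Maximum subarray: [13]
Maximum sum: 13

The maximum subarray is [13] with sum 13. This subarray runs from index 0 to index 0.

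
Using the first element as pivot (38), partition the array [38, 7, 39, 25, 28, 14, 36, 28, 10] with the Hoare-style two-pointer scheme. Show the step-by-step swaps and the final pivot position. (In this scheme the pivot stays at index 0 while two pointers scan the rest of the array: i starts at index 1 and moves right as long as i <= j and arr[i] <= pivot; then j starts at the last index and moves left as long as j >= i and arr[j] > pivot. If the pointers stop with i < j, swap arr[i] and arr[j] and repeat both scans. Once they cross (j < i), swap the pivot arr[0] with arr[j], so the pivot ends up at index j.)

Hoare-style two-pointer partition with pivot = 38:

Initial array: [38, 7, 39, 25, 28, 14, 36, 28, 10]

Pointers start at i = 1, j = 8.
i stops at index 2 (arr[2]=39 > 38), j stops at index 8 (arr[8]=10 <= 38): swap arr[2] and arr[8], array becomes [38, 7, 10, 25, 28, 14, 36, 28, 39]
i ends at 8, j ends at 7: the pointers have crossed (j < i), so scanning stops.

Swap pivot arr[0] with arr[7] to place pivot at position 7: [28, 7, 10, 25, 28, 14, 36, 38, 39]
Pivot position: 7

After partitioning with pivot 38, the array becomes [28, 7, 10, 25, 28, 14, 36, 38, 39]. The pivot is placed at index 7. All elements to the left of the pivot are <= 38, and all elements to the right are > 38.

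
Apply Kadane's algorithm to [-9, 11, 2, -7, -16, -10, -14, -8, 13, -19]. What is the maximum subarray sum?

Using Kadane's algorithm on [-9, 11, 2, -7, -16, -10, -14, -8, 13, -19]:

Scanning through the array:
Position 1 (value 11): max_ending_here = 11, max_so_far = 11
Position 2 (value 2): max_ending_here = 13, max_so_far = 13
Position 3 (value -7): max_ending_here = 6, max_so_far = 13
Position 4 (value -16): max_ending_here = -10, max_so_far = 13
Position 5 (value -10): max_ending_here = -10, max_so_far = 13
Position 6 (value -14): max_ending_here = -14, max_so_far = 13
Position 7 (value -8): max_ending_here = -8, max_so_far = 13
Position 8 (value 13): max_ending_here = 13, max_so_far = 13
Position 9 (value -19): max_ending_here = -6, max_so_far = 13

Maximum subarray: [11, 2]
Maximum sum: 13

The maximum subarray is [11, 2] with sum 13. This subarray runs from index 1 to index 2.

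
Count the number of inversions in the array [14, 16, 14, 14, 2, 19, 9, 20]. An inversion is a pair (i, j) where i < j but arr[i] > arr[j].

Finding inversions in [14, 16, 14, 14, 2, 19, 9, 20]:

(0, 4): arr[0]=14 > arr[4]=2
(0, 6): arr[0]=14 > arr[6]=9
(1, 2): arr[1]=16 > arr[2]=14
(1, 3): arr[1]=16 > arr[3]=14
(1, 4): arr[1]=16 > arr[4]=2
(1, 6): arr[1]=16 > arr[6]=9
(2, 4): arr[2]=14 > arr[4]=2
(2, 6): arr[2]=14 > arr[6]=9
(3, 4): arr[3]=14 > arr[4]=2
(3, 6): arr[3]=14 > arr[6]=9
(5, 6): arr[5]=19 > arr[6]=9

Total inversions: 11

The array has 11 inversion(s): (0,4), (0,6), (1,2), (1,3), (1,4), (1,6), (2,4), (2,6), (3,4), (3,6), (5,6). Each pair (i,j) satisfies i < j and arr[i] > arr[j].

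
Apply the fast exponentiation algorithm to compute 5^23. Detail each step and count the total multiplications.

Computing 5^23 by squaring (build up from 5^1; each line after the first costs one multiplication):

5^1 = 5
5^2 = (5^1)^2 = 5^2 = 25
5^4 = (5^2)^2 = 25^2 = 625
5^5 = 5 * 5^4 = 5 * 625 = 3125
5^10 = (5^5)^2 = 3125^2 = 9765625
5^11 = 5 * 5^10 = 5 * 9765625 = 48828125
5^22 = (5^11)^2 = 48828125^2 = 2384185791015625
5^23 = 5 * 5^22 = 5 * 2384185791015625 = 11920928955078125

Result: 11920928955078125
Multiplications needed: 7 (7 lines after 5^1)

5^23 = 11920928955078125. Using exponentiation by squaring, this requires 7 multiplications. The key idea: if the exponent is even, square the half-power; if odd, multiply by the base once.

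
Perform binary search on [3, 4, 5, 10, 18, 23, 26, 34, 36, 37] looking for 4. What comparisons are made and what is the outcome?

Binary search for 4 in [3, 4, 5, 10, 18, 23, 26, 34, 36, 37]:

lo=0, hi=9, mid=4, arr[mid]=18 -> 18 > 4, search left half
lo=0, hi=3, mid=1, arr[mid]=4 -> Found target at index 1!

Binary search finds 4 at index 1 after 2 comparisons. The search repeatedly halves the search space by comparing with the middle element.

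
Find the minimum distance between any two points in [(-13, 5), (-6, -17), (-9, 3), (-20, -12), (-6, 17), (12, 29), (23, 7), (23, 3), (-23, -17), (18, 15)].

Computing all pairwise distances among 10 points:

d((-13, 5), (-6, -17)) = 23.0868
d((-13, 5), (-9, 3)) = 4.4721
d((-13, 5), (-20, -12)) = 18.3848
d((-13, 5), (-6, 17)) = 13.8924
d((-13, 5), (12, 29)) = 34.6554
d((-13, 5), (23, 7)) = 36.0555
d((-13, 5), (23, 3)) = 36.0555
d((-13, 5), (-23, -17)) = 24.1661
d((-13, 5), (18, 15)) = 32.573
d((-6, -17), (-9, 3)) = 20.2237
d((-6, -17), (-20, -12)) = 14.8661
d((-6, -17), (-6, 17)) = 34.0
d((-6, -17), (12, 29)) = 49.3964
d((-6, -17), (23, 7)) = 37.6431
d((-6, -17), (23, 3)) = 35.2278
d((-6, -17), (-23, -17)) = 17.0
d((-6, -17), (18, 15)) = 40.0
d((-9, 3), (-20, -12)) = 18.6011
d((-9, 3), (-6, 17)) = 14.3178
d((-9, 3), (12, 29)) = 33.4215
d((-9, 3), (23, 7)) = 32.249
d((-9, 3), (23, 3)) = 32.0
d((-9, 3), (-23, -17)) = 24.4131
d((-9, 3), (18, 15)) = 29.5466
d((-20, -12), (-6, 17)) = 32.2025
d((-20, -12), (12, 29)) = 52.0096
d((-20, -12), (23, 7)) = 47.0106
d((-20, -12), (23, 3)) = 45.5412
d((-20, -12), (-23, -17)) = 5.831
d((-20, -12), (18, 15)) = 46.6154
d((-6, 17), (12, 29)) = 21.6333
d((-6, 17), (23, 7)) = 30.6757
d((-6, 17), (23, 3)) = 32.2025
d((-6, 17), (-23, -17)) = 38.0132
d((-6, 17), (18, 15)) = 24.0832
d((12, 29), (23, 7)) = 24.5967
d((12, 29), (23, 3)) = 28.2312
d((12, 29), (-23, -17)) = 57.8014
d((12, 29), (18, 15)) = 15.2315
d((23, 7), (23, 3)) = 4.0 <-- minimum
d((23, 7), (-23, -17)) = 51.8845
d((23, 7), (18, 15)) = 9.434
d((23, 3), (-23, -17)) = 50.1597
d((23, 3), (18, 15)) = 13.0
d((-23, -17), (18, 15)) = 52.0096

Closest pair: (23, 7) and (23, 3) with distance 4.0

The closest pair is (23, 7) and (23, 3) with Euclidean distance 4.0. For 10 points, brute-force pairwise comparison is shown above. For large n, the divide-and-conquer algorithm (sort by x, recurse on halves, check the dividing strip) achieves O(n log n).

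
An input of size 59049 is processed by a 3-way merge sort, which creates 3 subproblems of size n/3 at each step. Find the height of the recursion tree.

For divide and conquer with division factor 3:

Problem sizes at each level:
Level 0: 59049
Level 1: 19683
Level 2: 6561
Level 3: 2187
Level 4: 729
Level 5: 243
Level 6: 81
Level 7: 27
Level 8: 9
Level 9: 3
Level 10: 1

The root is level 0 and the size-1 base case is level 10 (the tree spans levels 0 through 10, i.e. 11 levels counting the root), so the depth is the number of divisions: log_3(59049) = 10

The recursion tree depth is log_3(59049) = 10. At each level, the problem size is divided by 3, so it takes 10 divisions to reduce to a base case of size 1. The algorithm makes 3 recursive calls at each level.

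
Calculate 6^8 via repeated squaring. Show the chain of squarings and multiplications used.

Computing 6^8 by squaring (build up from 6^1; each line after the first costs one multiplication):

6^1 = 6
6^2 = (6^1)^2 = 6^2 = 36
6^4 = (6^2)^2 = 36^2 = 1296
6^8 = (6^4)^2 = 1296^2 = 1679616

Result: 1679616
Multiplications needed: 3 (3 lines after 6^1)

6^8 = 1679616. Using exponentiation by squaring, this requires 3 multiplications. The key idea: if the exponent is even, square the half-power; if odd, multiply by the base once.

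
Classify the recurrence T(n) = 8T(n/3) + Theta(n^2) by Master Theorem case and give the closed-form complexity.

Master Theorem for T(n) = 8T(n/3) + O(n^2):

a = 8, b = 3, c = 2
log_b(a) = log_3(8) = 1.8928

Case 3: c = 2 > log_3(8) = 1.8928
T(n) = O(n^2) = O(n^2)

For T(n) = 8T(n/3) + O(n^2): log_3(8) = 1.8928. This is Case 3 of the Master Theorem (c > log_b(a), work dominated by root), giving O(n^2).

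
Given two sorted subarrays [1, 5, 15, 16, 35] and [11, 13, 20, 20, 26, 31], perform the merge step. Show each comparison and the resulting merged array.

Merging process:

Compare 1 vs 11: take 1 from left. Merged: [1]
Compare 5 vs 11: take 5 from left. Merged: [1, 5]
Compare 15 vs 11: take 11 from right. Merged: [1, 5, 11]
Compare 15 vs 13: take 13 from right. Merged: [1, 5, 11, 13]
Compare 15 vs 20: take 15 from left. Merged: [1, 5, 11, 13, 15]
Compare 16 vs 20: take 16 from left. Merged: [1, 5, 11, 13, 15, 16]
Compare 35 vs 20: take 20 from right. Merged: [1, 5, 11, 13, 15, 16, 20]
Compare 35 vs 20: take 20 from right. Merged: [1, 5, 11, 13, 15, 16, 20, 20]
Compare 35 vs 26: take 26 from right. Merged: [1, 5, 11, 13, 15, 16, 20, 20, 26]
Compare 35 vs 31: take 31 from right. Merged: [1, 5, 11, 13, 15, 16, 20, 20, 26, 31]
Append remaining from left: [35]. Merged: [1, 5, 11, 13, 15, 16, 20, 20, 26, 31, 35]

Final merged array: [1, 5, 11, 13, 15, 16, 20, 20, 26, 31, 35]
Total comparisons: 10

The merged array is [1, 5, 11, 13, 15, 16, 20, 20, 26, 31, 35], requiring 10 comparisons. The merge step runs in O(n) time where n is the total number of elements.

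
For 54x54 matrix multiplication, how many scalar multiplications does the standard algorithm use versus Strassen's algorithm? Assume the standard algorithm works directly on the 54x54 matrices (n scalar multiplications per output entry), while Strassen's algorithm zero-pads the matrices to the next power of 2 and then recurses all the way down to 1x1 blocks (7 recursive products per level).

Matrix multiplication for 54x54 matrices:

Strassen's algorithm requires power-of-2 dimensions. Pad 54x54 to 64x64 (next power of 2).

Standard algorithm: 54^3 = 157464 multiplications
Strassen's algorithm: 7^(log2(64)) = 7^6 = 117649 multiplications
Savings: 157464 - 117649 = 39815 multiplications

Standard: 157464 multiplications (54^3). Strassen: 117649 multiplications (7^6, after padding to 64x64). Strassen reduces 8 recursive multiplications to 7 at each level.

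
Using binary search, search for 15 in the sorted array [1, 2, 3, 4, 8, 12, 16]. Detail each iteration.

Binary search for 15 in [1, 2, 3, 4, 8, 12, 16]:

lo=0, hi=6, mid=3, arr[mid]=4 -> 4 < 15, search right half
lo=4, hi=6, mid=5, arr[mid]=12 -> 12 < 15, search right half
lo=6, hi=6, mid=6, arr[mid]=16 -> 16 > 15, search left half
lo=6 > hi=5, target 15 not found

Binary search determines that 15 is not in the array after 3 comparisons. The search space was exhausted without finding the target.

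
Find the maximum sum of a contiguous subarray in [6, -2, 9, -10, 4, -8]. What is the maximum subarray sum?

Using Kadane's algorithm on [6, -2, 9, -10, 4, -8]:

Scanning through the array:
Position 1 (value -2): max_ending_here = 4, max_so_far = 6
Position 2 (value 9): max_ending_here = 13, max_so_far = 13
Position 3 (value -10): max_ending_here = 3, max_so_far = 13
Position 4 (value 4): max_ending_here = 7, max_so_far = 13
Position 5 (value -8): max_ending_here = -1, max_so_far = 13

Maximum subarray: [6, -2, 9]
Maximum sum: 13

The maximum subarray is [6, -2, 9] with sum 13. This subarray runs from index 0 to index 2.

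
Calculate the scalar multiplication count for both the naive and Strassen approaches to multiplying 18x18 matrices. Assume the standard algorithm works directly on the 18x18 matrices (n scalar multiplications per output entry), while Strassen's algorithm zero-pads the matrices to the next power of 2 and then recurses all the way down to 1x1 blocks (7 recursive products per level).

Matrix multiplication for 18x18 matrices:

Strassen's algorithm requires power-of-2 dimensions. Pad 18x18 to 32x32 (next power of 2).

Standard algorithm: 18^3 = 5832 multiplications
Strassen's algorithm: 7^(log2(32)) = 7^5 = 16807 multiplications
Difference: 5832 - 16807 = -10975 (Strassen uses MORE here due to padding overhead — for small or just-over-power-of-2 n, padding can outweigh the per-level savings)

Standard: 5832 multiplications (18^3). Strassen: 16807 multiplications (7^5, after padding to 32x32). Strassen reduces 8 recursive multiplications to 7 at each level.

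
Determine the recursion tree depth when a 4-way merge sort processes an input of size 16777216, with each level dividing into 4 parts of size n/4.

For divide and conquer with division factor 4:

Problem sizes at each level:
Level 0: 16777216
Level 1: 4194304
Level 2: 1048576
Level 3: 262144
Level 4: 65536
Level 5: 16384
Level 6: 4096
Level 7: 1024
Level 8: 256
Level 9: 64
Level 10: 16
Level 11: 4
Level 12: 1

The root is level 0 and the size-1 base case is level 12 (the tree spans levels 0 through 12, i.e. 13 levels counting the root), so the depth is the number of divisions: log_4(16777216) = 12

The recursion tree depth is log_4(16777216) = 12. At each level, the problem size is divided by 4, so it takes 12 divisions to reduce to a base case of size 1. The algorithm makes 4 recursive calls at each level.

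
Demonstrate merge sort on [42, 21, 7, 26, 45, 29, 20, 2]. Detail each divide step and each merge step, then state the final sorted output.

Merge sort trace:

Split: [42, 21, 7, 26, 45, 29, 20, 2] -> [42, 21, 7, 26] and [45, 29, 20, 2]
  Split: [42, 21, 7, 26] -> [42, 21] and [7, 26]
    Split: [42, 21] -> [42] and [21]
    Merge: [42] + [21] -> [21, 42]
    Split: [7, 26] -> [7] and [26]
    Merge: [7] + [26] -> [7, 26]
  Merge: [21, 42] + [7, 26] -> [7, 21, 26, 42]
  Split: [45, 29, 20, 2] -> [45, 29] and [20, 2]
    Split: [45, 29] -> [45] and [29]
    Merge: [45] + [29] -> [29, 45]
    Split: [20, 2] -> [20] and [2]
    Merge: [20] + [2] -> [2, 20]
  Merge: [29, 45] + [2, 20] -> [2, 20, 29, 45]
Merge: [7, 21, 26, 42] + [2, 20, 29, 45] -> [2, 7, 20, 21, 26, 29, 42, 45]

Final sorted array: [2, 7, 20, 21, 26, 29, 42, 45]

The merge sort proceeds by recursively splitting the array and merging sorted halves.
After all merges, the sorted array is [2, 7, 20, 21, 26, 29, 42, 45].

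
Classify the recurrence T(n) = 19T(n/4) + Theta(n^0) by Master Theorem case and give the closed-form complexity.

Master Theorem for T(n) = 19T(n/4) + O(n^0):

a = 19, b = 4, c = 0
log_b(a) = log_4(19) = 2.1240

Case 1: c = 0 < log_4(19) = 2.1240
T(n) = O(n^(log_4 19))

For T(n) = 19T(n/4) + O(n^0): log_4(19) = 2.1240. This is Case 1 of the Master Theorem (c < log_b(a), work dominated by leaves), giving O(n^(log_4 19)).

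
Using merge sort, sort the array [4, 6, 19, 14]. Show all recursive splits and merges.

Merge sort trace:

Split: [4, 6, 19, 14] -> [4, 6] and [19, 14]
  Split: [4, 6] -> [4] and [6]
  Merge: [4] + [6] -> [4, 6]
  Split: [19, 14] -> [19] and [14]
  Merge: [19] + [14] -> [14, 19]
Merge: [4, 6] + [14, 19] -> [4, 6, 14, 19]

Final sorted array: [4, 6, 14, 19]

The merge sort proceeds by recursively splitting the array and merging sorted halves.
After all merges, the sorted array is [4, 6, 14, 19].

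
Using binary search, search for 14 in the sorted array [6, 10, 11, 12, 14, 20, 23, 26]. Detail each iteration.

Binary search for 14 in [6, 10, 11, 12, 14, 20, 23, 26]:

lo=0, hi=7, mid=3, arr[mid]=12 -> 12 < 14, search right half
lo=4, hi=7, mid=5, arr[mid]=20 -> 20 > 14, search left half
lo=4, hi=4, mid=4, arr[mid]=14 -> Found target at index 4!

Binary search finds 14 at index 4 after 3 comparisons. The search repeatedly halves the search space by comparing with the middle element.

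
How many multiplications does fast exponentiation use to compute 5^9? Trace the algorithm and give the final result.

Computing 5^9 by squaring (build up from 5^1; each line after the first costs one multiplication):

5^1 = 5
5^2 = (5^1)^2 = 5^2 = 25
5^4 = (5^2)^2 = 25^2 = 625
5^8 = (5^4)^2 = 625^2 = 390625
5^9 = 5 * 5^8 = 5 * 390625 = 1953125

Result: 1953125
Multiplications needed: 4 (4 lines after 5^1)

5^9 = 1953125. Using exponentiation by squaring, this requires 4 multiplications. The key idea: if the exponent is even, square the half-power; if odd, multiply by the base once.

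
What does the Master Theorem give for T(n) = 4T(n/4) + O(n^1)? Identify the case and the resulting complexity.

Master Theorem for T(n) = 4T(n/4) + O(n^1):

a = 4, b = 4, c = 1
log_b(a) = log_4(4) = 1.0000

Case 2: c = 1 = log_4(4) = 1.0000
T(n) = O(n^1 log n) = O(n log n)

For T(n) = 4T(n/4) + O(n^1): log_4(4) = 1.0000. This is Case 2 of the Master Theorem (c = log_b(a), equal work at all levels), giving O(n log n).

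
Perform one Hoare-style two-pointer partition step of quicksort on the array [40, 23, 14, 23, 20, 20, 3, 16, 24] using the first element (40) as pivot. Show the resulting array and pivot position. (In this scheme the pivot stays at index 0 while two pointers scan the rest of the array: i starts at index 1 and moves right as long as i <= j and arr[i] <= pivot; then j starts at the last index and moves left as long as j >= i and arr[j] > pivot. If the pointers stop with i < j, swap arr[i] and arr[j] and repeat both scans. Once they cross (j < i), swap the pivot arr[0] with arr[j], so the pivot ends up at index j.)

Hoare-style two-pointer partition with pivot = 40:

Initial array: [40, 23, 14, 23, 20, 20, 3, 16, 24]

Pointers start at i = 1, j = 8.
i ends at 9, j ends at 8: the pointers have crossed (j < i), so scanning stops.

Swap pivot arr[0] with arr[8] to place pivot at position 8: [24, 23, 14, 23, 20, 20, 3, 16, 40]
Pivot position: 8

After partitioning with pivot 40, the array becomes [24, 23, 14, 23, 20, 20, 3, 16, 40]. The pivot is placed at index 8. All elements to the left of the pivot are <= 40, and all elements to the right are > 40.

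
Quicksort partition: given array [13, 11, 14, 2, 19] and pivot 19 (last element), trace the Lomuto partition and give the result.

Lomuto partition with pivot = 19:

Initial array: [13, 11, 14, 2, 19]

arr[0]=13 <= 19: swap with position 0, array becomes [13, 11, 14, 2, 19]
arr[1]=11 <= 19: swap with position 1, array becomes [13, 11, 14, 2, 19]
arr[2]=14 <= 19: swap with position 2, array becomes [13, 11, 14, 2, 19]
arr[3]=2 <= 19: swap with position 3, array becomes [13, 11, 14, 2, 19]

Place pivot at position 4: [13, 11, 14, 2, 19]
Pivot position: 4

After partitioning with pivot 19, the array becomes [13, 11, 14, 2, 19]. The pivot is placed at index 4. All elements to the left of the pivot are <= 19, and all elements to the right are > 19.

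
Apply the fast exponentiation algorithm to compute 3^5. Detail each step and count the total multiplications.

Computing 3^5 by squaring (build up from 3^1; each line after the first costs one multiplication):

3^1 = 3
3^2 = (3^1)^2 = 3^2 = 9
3^4 = (3^2)^2 = 9^2 = 81
3^5 = 3 * 3^4 = 3 * 81 = 243

Result: 243
Multiplications needed: 3 (3 lines after 3^1)

3^5 = 243. Using exponentiation by squaring, this requires 3 multiplications. The key idea: if the exponent is even, square the half-power; if odd, multiply by the base once.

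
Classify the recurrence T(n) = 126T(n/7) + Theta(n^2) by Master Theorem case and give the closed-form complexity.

Master Theorem for T(n) = 126T(n/7) + O(n^2):

a = 126, b = 7, c = 2
log_b(a) = log_7(126) = 2.4854

Case 1: c = 2 < log_7(126) = 2.4854
T(n) = O(n^(log_7 126))

For T(n) = 126T(n/7) + O(n^2): log_7(126) = 2.4854. This is Case 1 of the Master Theorem (c < log_b(a), work dominated by leaves), giving O(n^(log_7 126)).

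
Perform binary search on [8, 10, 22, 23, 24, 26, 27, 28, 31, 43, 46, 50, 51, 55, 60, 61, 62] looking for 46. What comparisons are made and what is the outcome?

Binary search for 46 in [8, 10, 22, 23, 24, 26, 27, 28, 31, 43, 46, 50, 51, 55, 60, 61, 62]:

lo=0, hi=16, mid=8, arr[mid]=31 -> 31 < 46, search right half
lo=9, hi=16, mid=12, arr[mid]=51 -> 51 > 46, search left half
lo=9, hi=11, mid=10, arr[mid]=46 -> Found target at index 10!

Binary search finds 46 at index 10 after 3 comparisons. The search repeatedly halves the search space by comparing with the middle element.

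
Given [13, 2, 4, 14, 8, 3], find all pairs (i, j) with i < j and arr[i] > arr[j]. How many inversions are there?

Finding inversions in [13, 2, 4, 14, 8, 3]:

(0, 1): arr[0]=13 > arr[1]=2
(0, 2): arr[0]=13 > arr[2]=4
(0, 4): arr[0]=13 > arr[4]=8
(0, 5): arr[0]=13 > arr[5]=3
(2, 5): arr[2]=4 > arr[5]=3
(3, 4): arr[3]=14 > arr[4]=8
(3, 5): arr[3]=14 > arr[5]=3
(4, 5): arr[4]=8 > arr[5]=3

Total inversions: 8

The array has 8 inversion(s): (0,1), (0,2), (0,4), (0,5), (2,5), (3,4), (3,5), (4,5). Each pair (i,j) satisfies i < j and arr[i] > arr[j].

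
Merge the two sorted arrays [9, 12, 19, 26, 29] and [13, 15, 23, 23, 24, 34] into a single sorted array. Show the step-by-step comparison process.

Merging process:

Compare 9 vs 13: take 9 from left. Merged: [9]
Compare 12 vs 13: take 12 from left. Merged: [9, 12]
Compare 19 vs 13: take 13 from right. Merged: [9, 12, 13]
Compare 19 vs 15: take 15 from right. Merged: [9, 12, 13, 15]
Compare 19 vs 23: take 19 from left. Merged: [9, 12, 13, 15, 19]
Compare 26 vs 23: take 23 from right. Merged: [9, 12, 13, 15, 19, 23]
Compare 26 vs 23: take 23 from right. Merged: [9, 12, 13, 15, 19, 23, 23]
Compare 26 vs 24: take 24 from right. Merged: [9, 12, 13, 15, 19, 23, 23, 24]
Compare 26 vs 34: take 26 from left. Merged: [9, 12, 13, 15, 19, 23, 23, 24, 26]
Compare 29 vs 34: take 29 from left. Merged: [9, 12, 13, 15, 19, 23, 23, 24, 26, 29]
Append remaining from right: [34]. Merged: [9, 12, 13, 15, 19, 23, 23, 24, 26, 29, 34]

Final merged array: [9, 12, 13, 15, 19, 23, 23, 24, 26, 29, 34]
Total comparisons: 10

The merged array is [9, 12, 13, 15, 19, 23, 23, 24, 26, 29, 34], requiring 10 comparisons. The merge step runs in O(n) time where n is the total number of elements.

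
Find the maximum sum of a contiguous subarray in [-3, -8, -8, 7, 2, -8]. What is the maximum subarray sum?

Using Kadane's algorithm on [-3, -8, -8, 7, 2, -8]:

Scanning through the array:
Position 1 (value -8): max_ending_here = -8, max_so_far = -3
Position 2 (value -8): max_ending_here = -8, max_so_far = -3
Position 3 (value 7): max_ending_here = 7, max_so_far = 7
Position 4 (value 2): max_ending_here = 9, max_so_far = 9
Position 5 (value -8): max_ending_here = 1, max_so_far = 9

Maximum subarray: [7, 2]
Maximum sum: 9

The maximum subarray is [7, 2] with sum 9. This subarray runs from index 3 to index 4.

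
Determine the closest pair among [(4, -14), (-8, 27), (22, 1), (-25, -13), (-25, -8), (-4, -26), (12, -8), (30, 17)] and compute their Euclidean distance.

Computing all pairwise distances among 8 points:

d((4, -14), (-8, 27)) = 42.72
d((4, -14), (22, 1)) = 23.4307
d((4, -14), (-25, -13)) = 29.0172
d((4, -14), (-25, -8)) = 29.6142
d((4, -14), (-4, -26)) = 14.4222
d((4, -14), (12, -8)) = 10.0
d((4, -14), (30, 17)) = 40.4599
d((-8, 27), (22, 1)) = 39.6989
d((-8, 27), (-25, -13)) = 43.4626
d((-8, 27), (-25, -8)) = 38.9102
d((-8, 27), (-4, -26)) = 53.1507
d((-8, 27), (12, -8)) = 40.3113
d((-8, 27), (30, 17)) = 39.2938
d((22, 1), (-25, -13)) = 49.0408
d((22, 1), (-25, -8)) = 47.8539
d((22, 1), (-4, -26)) = 37.4833
d((22, 1), (12, -8)) = 13.4536
d((22, 1), (30, 17)) = 17.8885
d((-25, -13), (-25, -8)) = 5.0 <-- minimum
d((-25, -13), (-4, -26)) = 24.6982
d((-25, -13), (12, -8)) = 37.3363
d((-25, -13), (30, 17)) = 62.6498
d((-25, -8), (-4, -26)) = 27.6586
d((-25, -8), (12, -8)) = 37.0
d((-25, -8), (30, 17)) = 60.4152
d((-4, -26), (12, -8)) = 24.0832
d((-4, -26), (30, 17)) = 54.8179
d((12, -8), (30, 17)) = 30.8058

Closest pair: (-25, -13) and (-25, -8) with distance 5.0

The closest pair is (-25, -13) and (-25, -8) with Euclidean distance 5.0. For 8 points, brute-force pairwise comparison is shown above. For large n, the divide-and-conquer algorithm (sort by x, recurse on halves, check the dividing strip) achieves O(n log n).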